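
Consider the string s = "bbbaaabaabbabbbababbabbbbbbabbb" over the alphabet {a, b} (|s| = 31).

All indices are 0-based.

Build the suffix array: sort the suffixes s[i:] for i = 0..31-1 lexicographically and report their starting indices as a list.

rank→(start, suffix):
  0 → (3, 'aaabaabbabbbababbabbbbbbabbb')
  1 → (4, 'aabaabbabbbababbabbbbbbabbb')
  2 → (7, 'aabbabbbababbabbbbbbabbb')
  3 → (5, 'abaabbabbbababbabbbbbbabbb')
  4 → (15, 'ababbabbbbbbabbb')
  5 → (8, 'abbabbbababbabbbbbbabbb')
  6 → (17, 'abbabbbbbbabbb')
  7 → (27, 'abbb')
  8 → (11, 'abbbababbabbbbbbabbb')
  9 → (20, 'abbbbbbabbb')
  10 → (30, 'b')
  11 → (2, 'baaabaabbabbbababbabbbbbbabbb')
  12 → (6, 'baabbabbbababbabbbbbbabbb')
  13 → (14, 'bababbabbbbbbabbb')
  14 → (16, 'babbabbbbbbabbb')
  15 → (26, 'babbb')
  16 → (10, 'babbbababbabbbbbbabbb')
  17 → (19, 'babbbbbbabbb')
  18 → (29, 'bb')
  19 → (1, 'bbaaabaabbabbbababbabbbbbbabbb')
  20 → (13, 'bbababbabbbbbbabbb')
  21 → (25, 'bbabbb')
  22 → (9, 'bbabbbababbabbbbbbabbb')
  23 → (18, 'bbabbbbbbabbb')
  24 → (28, 'bbb')
  25 → (0, 'bbbaaabaabbabbbababbabbbbbbabbb')
  26 → (12, 'bbbababbabbbbbbabbb')
  27 → (24, 'bbbabbb')
  28 → (23, 'bbbbabbb')
  29 → (22, 'bbbbbabbb')
  30 → (21, 'bbbbbbabbb')

[3, 4, 7, 5, 15, 8, 17, 27, 11, 20, 30, 2, 6, 14, 16, 26, 10, 19, 29, 1, 13, 25, 9, 18, 28, 0, 12, 24, 23, 22, 21]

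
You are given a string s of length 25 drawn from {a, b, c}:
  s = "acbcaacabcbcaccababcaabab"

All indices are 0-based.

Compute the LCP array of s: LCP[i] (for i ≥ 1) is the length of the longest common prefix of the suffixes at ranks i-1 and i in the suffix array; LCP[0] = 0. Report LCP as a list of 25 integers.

[0, 2, 1, 2, 4, 2, 3, 1, 2, 2, 0, 1, 3, 1, 4, 3, 2, 0, 3, 2, 3, 2, 1, 4, 1]

rank | idx | suffix
   0 |  20 | aabab
   1 |   4 | aacabcbcaccababcaabab
   2 |  23 | ab
   3 |  21 | abab
   4 |  15 | ababcaabab
   5 |  17 | abcaabab
   6 |   7 | abcbcaccababcaabab
   7 |   5 | acabcbcaccababcaabab
   8 |   0 | acbcaacabcbcaccababcaabab
   9 |  12 | accababcaabab
  10 |  24 | b
  11 |  22 | bab
  12 |  16 | babcaabab
  13 |  18 | bcaabab
  14 |   2 | bcaacabcbcaccababcaabab
  15 |  10 | bcaccababcaabab
  16 |   8 | bcbcaccababcaabab
  17 |  19 | caabab
  18 |   3 | caacabcbcaccababcaabab
  19 |  14 | cababcaabab
  20 |   6 | cabcbcaccababcaabab
  21 |  11 | caccababcaabab
  22 |   1 | cbcaacabcbcaccababcaabab
  23 |   9 | cbcaccababcaabab
  24 |  13 | ccababcaabab

SA = [20, 4, 23, 21, 15, 17, 7, 5, 0, 12, 24, 22, 16, 18, 2, 10, 8, 19, 3, 14, 6, 11, 1, 9, 13]
i: (SA[i-1],SA[i]) lcp shared
  1: (20,4) 2 'aa'
  2: (4,23) 1 'a'
  3: (23,21) 2 'ab'
  4: (21,15) 4 'abab'
  5: (15,17) 2 'ab'
  6: (17,7) 3 'abc'
  7: (7,5) 1 'a'
  8: (5,0) 2 'ac'
  9: (0,12) 2 'ac'
  10: (12,24) 0 ''
  11: (24,22) 1 'b'
  12: (22,16) 3 'bab'
  13: (16,18) 1 'b'
  14: (18,2) 4 'bcaa'
  15: (2,10) 3 'bca'
  16: (10,8) 2 'bc'
  17: (8,19) 0 ''
  18: (19,3) 3 'caa'
  19: (3,14) 2 'ca'
  20: (14,6) 3 'cab'
  21: (6,11) 2 'ca'
  22: (11,1) 1 'c'
  23: (1,9) 4 'cbca'
  24: (9,13) 1 'c'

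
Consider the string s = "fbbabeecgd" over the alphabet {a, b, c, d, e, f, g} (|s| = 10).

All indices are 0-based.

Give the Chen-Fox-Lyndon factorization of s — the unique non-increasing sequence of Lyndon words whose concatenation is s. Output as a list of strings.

["f", "b", "b", "abeecgd"]

emit factor 1: 'f' (i=0, period=1)
emit factor 2: 'b' (i=1, period=1)
emit factor 3: 'b' (i=2, period=1)
emit factor 4: 'abeecgd' (i=3, period=7)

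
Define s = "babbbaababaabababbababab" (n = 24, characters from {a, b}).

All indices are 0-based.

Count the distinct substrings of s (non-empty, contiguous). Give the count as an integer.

224

sorted suffixes:
  #0 SA[0]=5  'aababaabababbababab'
  #1 SA[1]=10  'aabababbababab'
  #2 SA[2]=22  'ab'
  #3 SA[3]=8  'abaabababbababab'
  #4 SA[4]=20  'abab'
  #5 SA[5]=6  'ababaabababbababab'
  #6 SA[6]=18  'ababab'
  #7 SA[7]=11  'abababbababab'
  #8 SA[8]=13  'ababbababab'
  #9 SA[9]=15  'abbababab'
  #10 SA[10]=1  'abbbaababaabababbababab'
  #11 SA[11]=23  'b'
  #12 SA[12]=4  'baababaabababbababab'
  #13 SA[13]=9  'baabababbababab'
  #14 SA[14]=21  'bab'
  #15 SA[15]=7  'babaabababbababab'
  #16 SA[16]=19  'babab'
  #17 SA[17]=17  'bababab'
  #18 SA[18]=12  'bababbababab'
  #19 SA[19]=14  'babbababab'
  #20 SA[20]=0  'babbbaababaabababbababab'
  #21 SA[21]=3  'bbaababaabababbababab'
  #22 SA[22]=16  'bbababab'
  #23 SA[23]=2  'bbbaababaabababbababab'

SA = [5, 10, 22, 8, 20, 6, 18, 11, 13, 15, 1, 23, 4, 9, 21, 7, 19, 17, 12, 14, 0, 3, 16, 2]
i: (SA[i-1],SA[i]) lcp shared
  1: (5,10) 6 'aababa'
  2: (10,22) 1 'a'
  3: (22,8) 2 'ab'
  4: (8,20) 3 'aba'
  5: (20,6) 4 'abab'
  6: (6,18) 5 'ababa'
  7: (18,11) 6 'ababab'
  8: (11,13) 4 'abab'
  9: (13,15) 2 'ab'
  10: (15,1) 3 'abb'
  11: (1,23) 0 ''
  12: (23,4) 1 'b'
  13: (4,9) 7 'baababa'
  14: (9,21) 2 'ba'
  15: (21,7) 3 'bab'
  16: (7,19) 4 'baba'
  17: (19,17) 5 'babab'
  18: (17,12) 5 'babab'
  19: (12,14) 3 'bab'
  20: (14,0) 4 'babb'
  21: (0,3) 1 'b'
  22: (3,16) 3 'bba'
  23: (16,2) 2 'bb'

n(n+1)/2 = 24·25/2 = 300
Σ LCP = 0 + 6 + 1 + 2 + 3 + 4 + 5 + 6 + 4 + 2 + 3 + 0 + 1 + 7 + 2 + 3 + 4 + 5 + 5 + 3 + 4 + 1 + 3 + 2 = 76
distinct = 300 − 76 = 224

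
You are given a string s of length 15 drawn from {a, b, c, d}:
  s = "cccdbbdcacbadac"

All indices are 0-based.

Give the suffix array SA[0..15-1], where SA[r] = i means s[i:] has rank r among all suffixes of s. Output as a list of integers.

sorted suffixes:
  #0 SA[0]=13  'ac'
  #1 SA[1]=8  'acbadac'
  #2 SA[2]=11  'adac'
  #3 SA[3]=10  'badac'
  #4 SA[4]=4  'bbdcacbadac'
  #5 SA[5]=5  'bdcacbadac'
  #6 SA[6]=14  'c'
  #7 SA[7]=7  'cacbadac'
  #8 SA[8]=9  'cbadac'
  #9 SA[9]=0  'cccdbbdcacbadac'
  #10 SA[10]=1  'ccdbbdcacbadac'
  #11 SA[11]=2  'cdbbdcacbadac'
  #12 SA[12]=12  'dac'
  #13 SA[13]=3  'dbbdcacbadac'
  #14 SA[14]=6  'dcacbadac'

[13, 8, 11, 10, 4, 5, 14, 7, 9, 0, 1, 2, 12, 3, 6]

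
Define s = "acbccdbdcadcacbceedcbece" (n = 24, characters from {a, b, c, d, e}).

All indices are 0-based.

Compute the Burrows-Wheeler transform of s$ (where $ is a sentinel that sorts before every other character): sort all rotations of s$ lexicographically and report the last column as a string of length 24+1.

e$ccccdcddaadbcebcabecbec

rank  rotation                   last
    0  $acbccdbdcadcacbceedcbece  e
    1  acbccdbdcadcacbceedcbece$  $
    2  acbceedcbece$acbccdbdcadc  c
    3  adcacbceedcbece$acbccdbdc  c
    4  bccdbdcadcacbceedcbece$ac  c
    5  bceedcbece$acbccdbdcadcac  c
    6  bdcadcacbceedcbece$acbccd  d
    7  bece$acbccdbdcadcacbceedc  c
    8  cacbceedcbece$acbccdbdcad  d
    9  cadcacbceedcbece$acbccdbd  d
   10  cbccdbdcadcacbceedcbece$a  a
   11  cbceedcbece$acbccdbdcadca  a
   12  cbece$acbccdbdcadcacbceed  d
   13  ccdbdcadcacbceedcbece$acb  b
   14  cdbdcadcacbceedcbece$acbc  c
   15  ce$acbccdbdcadcacbceedcbe  e
   16  ceedcbece$acbccdbdcadcacb  b
   17  dbdcadcacbceedcbece$acbcc  c
   18  dcacbceedcbece$acbccdbdca  a
   19  dcadcacbceedcbece$acbccdb  b
   20  dcbece$acbccdbdcadcacbcee  e
   21  e$acbccdbdcadcacbceedcbec  c
   22  ece$acbccdbdcadcacbceedcb  b
   23  edcbece$acbccdbdcadcacbce  e
   24  eedcbece$acbccdbdcadcacbc  c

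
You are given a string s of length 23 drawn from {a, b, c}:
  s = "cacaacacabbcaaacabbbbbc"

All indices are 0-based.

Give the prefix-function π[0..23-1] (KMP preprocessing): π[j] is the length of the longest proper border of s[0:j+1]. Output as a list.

[0, 0, 1, 2, 0, 1, 2, 3, 4, 0, 0, 1, 2, 0, 0, 1, 2, 0, 0, 0, 0, 0, 1]

π[0] = 0
j=1 s[j]='a': π[1]=0 (border '')
j=2 s[j]='c': π[2]=1 (border 'c')
j=3 s[j]='a': π[3]=2 (border 'ca')
j=4 s[j]='a': k: 2→0; π[4]=0 (border '')
j=5 s[j]='c': π[5]=1 (border 'c')
j=6 s[j]='a': π[6]=2 (border 'ca')
j=7 s[j]='c': π[7]=3 (border 'cac')
j=8 s[j]='a': π[8]=4 (border 'caca')
j=9 s[j]='b': k: 4→2→0; π[9]=0 (border '')
j=10 s[j]='b': π[10]=0 (border '')
j=11 s[j]='c': π[11]=1 (border 'c')
j=12 s[j]='a': π[12]=2 (border 'ca')
j=13 s[j]='a': k: 2→0; π[13]=0 (border '')
j=14 s[j]='a': π[14]=0 (border '')
j=15 s[j]='c': π[15]=1 (border 'c')
j=16 s[j]='a': π[16]=2 (border 'ca')
j=17 s[j]='b': k: 2→0; π[17]=0 (border '')
j=18 s[j]='b': π[18]=0 (border '')
j=19 s[j]='b': π[19]=0 (border '')
j=20 s[j]='b': π[20]=0 (border '')
j=21 s[j]='b': π[21]=0 (border '')
j=22 s[j]='c': π[22]=1 (border 'c')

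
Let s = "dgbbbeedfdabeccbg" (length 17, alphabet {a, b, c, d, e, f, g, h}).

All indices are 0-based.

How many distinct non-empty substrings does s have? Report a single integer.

rank | idx | suffix
   0 |  10 | abeccbg
   1 |   2 | bbbeedfdabeccbg
   2 |   3 | bbeedfdabeccbg
   3 |  11 | beccbg
   4 |   4 | beedfdabeccbg
   5 |  15 | bg
   6 |  14 | cbg
   7 |  13 | ccbg
   8 |   9 | dabeccbg
   9 |   7 | dfdabeccbg
  10 |   0 | dgbbbeedfdabeccbg
  11 |  12 | eccbg
  12 |   6 | edfdabeccbg
  13 |   5 | eedfdabeccbg
  14 |   8 | fdabeccbg
  15 |  16 | g
  16 |   1 | gbbbeedfdabeccbg

SA = [10, 2, 3, 11, 4, 15, 14, 13, 9, 7, 0, 12, 6, 5, 8, 16, 1]
i: (SA[i-1],SA[i]) lcp shared
  1: (10,2) 0 ''
  2: (2,3) 2 'bb'
  3: (3,11) 1 'b'
  4: (11,4) 2 'be'
  5: (4,15) 1 'b'
  6: (15,14) 0 ''
  7: (14,13) 1 'c'
  8: (13,9) 0 ''
  9: (9,7) 1 'd'
  10: (7,0) 1 'd'
  11: (0,12) 0 ''
  12: (12,6) 1 'e'
  13: (6,5) 1 'e'
  14: (5,8) 0 ''
  15: (8,16) 0 ''
  16: (16,1) 1 'g'

n(n+1)/2 = 17·18/2 = 153
Σ LCP = 0 + 0 + 2 + 1 + 2 + 1 + 0 + 1 + 0 + 1 + 1 + 0 + 1 + 1 + 0 + 0 + 1 = 12
distinct = 153 − 12 = 141

141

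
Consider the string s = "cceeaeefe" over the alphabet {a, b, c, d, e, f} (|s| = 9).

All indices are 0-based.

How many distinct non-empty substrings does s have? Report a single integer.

39

sorted suffixes:
  #0 SA[0]=4  'aeefe'
  #1 SA[1]=0  'cceeaeefe'
  #2 SA[2]=1  'ceeaeefe'
  #3 SA[3]=8  'e'
  #4 SA[4]=3  'eaeefe'
  #5 SA[5]=2  'eeaeefe'
  #6 SA[6]=5  'eefe'
  #7 SA[7]=6  'efe'
  #8 SA[8]=7  'fe'

SA = [4, 0, 1, 8, 3, 2, 5, 6, 7]
rank  pair      lcp
   1  s[4:],s[0:]  0  ''
   2  s[0:],s[1:]  1  'c'
   3  s[1:],s[8:]  0  ''
   4  s[8:],s[3:]  1  'e'
   5  s[3:],s[2:]  1  'e'
   6  s[2:],s[5:]  2  'ee'
   7  s[5:],s[6:]  1  'e'
   8  s[6:],s[7:]  0  ''

n(n+1)/2 = 9·10/2 = 45
Σ LCP = 0 + 0 + 1 + 0 + 1 + 1 + 2 + 1 + 0 = 6
distinct = 45 − 6 = 39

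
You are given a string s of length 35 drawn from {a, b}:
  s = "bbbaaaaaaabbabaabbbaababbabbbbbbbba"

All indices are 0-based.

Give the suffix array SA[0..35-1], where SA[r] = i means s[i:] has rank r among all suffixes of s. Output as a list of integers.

[34, 3, 4, 5, 6, 7, 19, 8, 14, 12, 20, 9, 22, 15, 25, 33, 2, 18, 13, 11, 21, 24, 32, 1, 17, 10, 23, 31, 0, 16, 30, 29, 28, 27, 26]

sorted suffixes:
  #0 SA[0]=34  'a'
  #1 SA[1]=3  'aaaaaaabbabaabbbaababbabbbbbbbba'
  #2 SA[2]=4  'aaaaaabbabaabbbaababbabbbbbbbba'
  #3 SA[3]=5  'aaaaabbabaabbbaababbabbbbbbbba'
  #4 SA[4]=6  'aaaabbabaabbbaababbabbbbbbbba'
  #5 SA[5]=7  'aaabbabaabbbaababbabbbbbbbba'
  #6 SA[6]=19  'aababbabbbbbbbba'
  #7 SA[7]=8  'aabbabaabbbaababbabbbbbbbba'
  #8 SA[8]=14  'aabbbaababbabbbbbbbba'
  #9 SA[9]=12  'abaabbbaababbabbbbbbbba'
  #10 SA[10]=20  'ababbabbbbbbbba'
  #11 SA[11]=9  'abbabaabbbaababbabbbbbbbba'
  #12 SA[12]=22  'abbabbbbbbbba'
  #13 SA[13]=15  'abbbaababbabbbbbbbba'
  #14 SA[14]=25  'abbbbbbbba'
  #15 SA[15]=33  'ba'
  #16 SA[16]=2  'baaaaaaabbabaabbbaababbabbbbbbbba'
  #17 SA[17]=18  'baababbabbbbbbbba'
  #18 SA[18]=13  'baabbbaababbabbbbbbbba'
  #19 SA[19]=11  'babaabbbaababbabbbbbbbba'
  #20 SA[20]=21  'babbabbbbbbbba'
  #21 SA[21]=24  'babbbbbbbba'
  #22 SA[22]=32  'bba'
  #23 SA[23]=1  'bbaaaaaaabbabaabbbaababbabbbbbbbba'
  #24 SA[24]=17  'bbaababbabbbbbbbba'
  #25 SA[25]=10  'bbabaabbbaababbabbbbbbbba'
  #26 SA[26]=23  'bbabbbbbbbba'
  #27 SA[27]=31  'bbba'
  #28 SA[28]=0  'bbbaaaaaaabbabaabbbaababbabbbbbbbba'
  #29 SA[29]=16  'bbbaababbabbbbbbbba'
  #30 SA[30]=30  'bbbba'
  #31 SA[31]=29  'bbbbba'
  #32 SA[32]=28  'bbbbbba'
  #33 SA[33]=27  'bbbbbbba'
  #34 SA[34]=26  'bbbbbbbba'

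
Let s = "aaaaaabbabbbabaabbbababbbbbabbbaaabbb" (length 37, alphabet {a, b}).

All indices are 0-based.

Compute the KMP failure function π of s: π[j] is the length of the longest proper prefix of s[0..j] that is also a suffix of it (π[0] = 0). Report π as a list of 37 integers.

[0, 1, 2, 3, 4, 5, 0, 0, 1, 0, 0, 0, 1, 0, 1, 2, 0, 0, 0, 1, 0, 1, 0, 0, 0, 0, 0, 1, 0, 0, 0, 1, 2, 3, 0, 0, 0]

π[0] = 0
j=1 s[j]='a': π[1]=1 (border 'a')
j=2 s[j]='a': π[2]=2 (border 'aa')
j=3 s[j]='a': π[3]=3 (border 'aaa')
j=4 s[j]='a': π[4]=4 (border 'aaaa')
j=5 s[j]='a': π[5]=5 (border 'aaaaa')
j=6 s[j]='b': k: 5→4→3→2→1→0; π[6]=0 (border '')
j=7 s[j]='b': π[7]=0 (border '')
j=8 s[j]='a': π[8]=1 (border 'a')
j=9 s[j]='b': k: 1→0; π[9]=0 (border '')
j=10 s[j]='b': π[10]=0 (border '')
j=11 s[j]='b': π[11]=0 (border '')
j=12 s[j]='a': π[12]=1 (border 'a')
j=13 s[j]='b': k: 1→0; π[13]=0 (border '')
j=14 s[j]='a': π[14]=1 (border 'a')
j=15 s[j]='a': π[15]=2 (border 'aa')
j=16 s[j]='b': k: 2→1→0; π[16]=0 (border '')
j=17 s[j]='b': π[17]=0 (border '')
j=18 s[j]='b': π[18]=0 (border '')
j=19 s[j]='a': π[19]=1 (border 'a')
j=20 s[j]='b': k: 1→0; π[20]=0 (border '')
j=21 s[j]='a': π[21]=1 (border 'a')
j=22 s[j]='b': k: 1→0; π[22]=0 (border '')
j=23 s[j]='b': π[23]=0 (border '')
j=24 s[j]='b': π[24]=0 (border '')
j=25 s[j]='b': π[25]=0 (border '')
j=26 s[j]='b': π[26]=0 (border '')
j=27 s[j]='a': π[27]=1 (border 'a')
j=28 s[j]='b': k: 1→0; π[28]=0 (border '')
j=29 s[j]='b': π[29]=0 (border '')
j=30 s[j]='b': π[30]=0 (border '')
j=31 s[j]='a': π[31]=1 (border 'a')
j=32 s[j]='a': π[32]=2 (border 'aa')
j=33 s[j]='a': π[33]=3 (border 'aaa')
j=34 s[j]='b': k: 3→2→1→0; π[34]=0 (border '')
j=35 s[j]='b': π[35]=0 (border '')
j=36 s[j]='b': π[36]=0 (border '')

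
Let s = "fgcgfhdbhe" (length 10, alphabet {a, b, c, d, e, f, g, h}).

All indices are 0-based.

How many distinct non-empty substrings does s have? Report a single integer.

rank→(start, suffix):
  0 → (7, 'bhe')
  1 → (2, 'cgfhdbhe')
  2 → (6, 'dbhe')
  3 → (9, 'e')
  4 → (0, 'fgcgfhdbhe')
  5 → (4, 'fhdbhe')
  6 → (1, 'gcgfhdbhe')
  7 → (3, 'gfhdbhe')
  8 → (5, 'hdbhe')
  9 → (8, 'he')

SA = [7, 2, 6, 9, 0, 4, 1, 3, 5, 8]
rank  pair      lcp
   1  s[7:],s[2:]  0  ''
   2  s[2:],s[6:]  0  ''
   3  s[6:],s[9:]  0  ''
   4  s[9:],s[0:]  0  ''
   5  s[0:],s[4:]  1  'f'
   6  s[4:],s[1:]  0  ''
   7  s[1:],s[3:]  1  'g'
   8  s[3:],s[5:]  0  ''
   9  s[5:],s[8:]  1  'h'

n(n+1)/2 = 10·11/2 = 55
Σ LCP = 0 + 0 + 0 + 0 + 0 + 1 + 0 + 1 + 0 + 1 = 3
distinct = 55 − 3 = 52

52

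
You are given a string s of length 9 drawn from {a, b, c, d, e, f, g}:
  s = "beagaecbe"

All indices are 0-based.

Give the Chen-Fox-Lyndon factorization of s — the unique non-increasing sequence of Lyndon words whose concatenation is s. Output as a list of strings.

emit factor 1: 'be' (i=0, period=2)
emit factor 2: 'ag' (i=2, period=2)
emit factor 3: 'aecbe' (i=4, period=5)

["be", "ag", "aecbe"]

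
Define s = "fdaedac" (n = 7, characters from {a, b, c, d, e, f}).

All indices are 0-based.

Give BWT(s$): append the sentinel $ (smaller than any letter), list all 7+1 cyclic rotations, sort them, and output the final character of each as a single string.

rank  rotation  last
    0  $fdaedac  c
    1  ac$fdaed  d
    2  aedac$fd  d
    3  c$fdaeda  a
    4  dac$fdae  e
    5  daedac$f  f
    6  edac$fda  a
    7  fdaedac$  $

cddaefa$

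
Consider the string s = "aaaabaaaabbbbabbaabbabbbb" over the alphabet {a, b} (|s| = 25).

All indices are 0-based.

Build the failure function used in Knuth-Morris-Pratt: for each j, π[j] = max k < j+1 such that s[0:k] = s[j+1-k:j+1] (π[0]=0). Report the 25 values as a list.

[0, 1, 2, 3, 0, 1, 2, 3, 4, 5, 0, 0, 0, 1, 0, 0, 1, 2, 0, 0, 1, 0, 0, 0, 0]

π[0] = 0
j=1 s[j]='a': π[1]=1 (border 'a')
j=2 s[j]='a': π[2]=2 (border 'aa')
j=3 s[j]='a': π[3]=3 (border 'aaa')
j=4 s[j]='b': k: 3→2→1→0; π[4]=0 (border '')
j=5 s[j]='a': π[5]=1 (border 'a')
j=6 s[j]='a': π[6]=2 (border 'aa')
j=7 s[j]='a': π[7]=3 (border 'aaa')
j=8 s[j]='a': π[8]=4 (border 'aaaa')
j=9 s[j]='b': π[9]=5 (border 'aaaab')
j=10 s[j]='b': k: 5→0; π[10]=0 (border '')
j=11 s[j]='b': π[11]=0 (border '')
j=12 s[j]='b': π[12]=0 (border '')
j=13 s[j]='a': π[13]=1 (border 'a')
j=14 s[j]='b': k: 1→0; π[14]=0 (border '')
j=15 s[j]='b': π[15]=0 (border '')
j=16 s[j]='a': π[16]=1 (border 'a')
j=17 s[j]='a': π[17]=2 (border 'aa')
j=18 s[j]='b': k: 2→1→0; π[18]=0 (border '')
j=19 s[j]='b': π[19]=0 (border '')
j=20 s[j]='a': π[20]=1 (border 'a')
j=21 s[j]='b': k: 1→0; π[21]=0 (border '')
j=22 s[j]='b': π[22]=0 (border '')
j=23 s[j]='b': π[23]=0 (border '')
j=24 s[j]='b': π[24]=0 (border '')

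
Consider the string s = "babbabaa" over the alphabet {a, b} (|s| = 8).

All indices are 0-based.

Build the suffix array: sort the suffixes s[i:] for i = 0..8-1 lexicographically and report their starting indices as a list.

rank | idx | suffix
   0 |   7 | a
   1 |   6 | aa
   2 |   4 | abaa
   3 |   1 | abbabaa
   4 |   5 | baa
   5 |   3 | babaa
   6 |   0 | babbabaa
   7 |   2 | bbabaa

[7, 6, 4, 1, 5, 3, 0, 2]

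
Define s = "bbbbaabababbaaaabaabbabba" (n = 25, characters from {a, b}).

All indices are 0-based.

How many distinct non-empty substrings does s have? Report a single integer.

sorted suffixes:
  #0 SA[0]=24  'a'
  #1 SA[1]=12  'aaaabaabbabba'
  #2 SA[2]=13  'aaabaabbabba'
  #3 SA[3]=14  'aabaabbabba'
  #4 SA[4]=4  'aabababbaaaabaabbabba'
  #5 SA[5]=17  'aabbabba'
  #6 SA[6]=15  'abaabbabba'
  #7 SA[7]=5  'abababbaaaabaabbabba'
  #8 SA[8]=7  'ababbaaaabaabbabba'
  #9 SA[9]=21  'abba'
  #10 SA[10]=9  'abbaaaabaabbabba'
  #11 SA[11]=18  'abbabba'
  #12 SA[12]=23  'ba'
  #13 SA[13]=11  'baaaabaabbabba'
  #14 SA[14]=3  'baabababbaaaabaabbabba'
  #15 SA[15]=16  'baabbabba'
  #16 SA[16]=6  'bababbaaaabaabbabba'
  #17 SA[17]=20  'babba'
  #18 SA[18]=8  'babbaaaabaabbabba'
  #19 SA[19]=22  'bba'
  #20 SA[20]=10  'bbaaaabaabbabba'
  #21 SA[21]=2  'bbaabababbaaaabaabbabba'
  #22 SA[22]=19  'bbabba'
  #23 SA[23]=1  'bbbaabababbaaaabaabbabba'
  #24 SA[24]=0  'bbbbaabababbaaaabaabbabba'

SA = [24, 12, 13, 14, 4, 17, 15, 5, 7, 21, 9, 18, 23, 11, 3, 16, 6, 20, 8, 22, 10, 2, 19, 1, 0]
[i] adj suffixes → lcp
  [1] 24/12 → 1 ('a')
  [2] 12/13 → 3 ('aaa')
  [3] 13/14 → 2 ('aa')
  [4] 14/4 → 4 ('aaba')
  [5] 4/17 → 3 ('aab')
  [6] 17/15 → 1 ('a')
  [7] 15/5 → 3 ('aba')
  [8] 5/7 → 4 ('abab')
  [9] 7/21 → 2 ('ab')
  [10] 21/9 → 4 ('abba')
  [11] 9/18 → 4 ('abba')
  [12] 18/23 → 0 ('')
  [13] 23/11 → 2 ('ba')
  [14] 11/3 → 3 ('baa')
  [15] 3/16 → 4 ('baab')
  [16] 16/6 → 2 ('ba')
  [17] 6/20 → 3 ('bab')
  [18] 20/8 → 5 ('babba')
  [19] 8/22 → 1 ('b')
  [20] 22/10 → 3 ('bba')
  [21] 10/2 → 4 ('bbaa')
  [22] 2/19 → 3 ('bba')
  [23] 19/1 → 2 ('bb')
  [24] 1/0 → 3 ('bbb')

n(n+1)/2 = 25·26/2 = 325
Σ LCP = 0 + 1 + 3 + 2 + 4 + 3 + 1 + 3 + 4 + 2 + 4 + 4 + 0 + 2 + 3 + 4 + 2 + 3 + 5 + 1 + 3 + 4 + 3 + 2 + 3 = 66
distinct = 325 − 66 = 259

259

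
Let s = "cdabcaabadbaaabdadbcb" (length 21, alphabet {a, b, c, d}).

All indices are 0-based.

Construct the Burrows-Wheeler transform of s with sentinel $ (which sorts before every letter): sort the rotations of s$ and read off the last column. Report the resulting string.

rank  rotation                last
    0  $cdabcaabadbaaabdadbcb  b
    1  aaabdadbcb$cdabcaabadb  b
    2  aabadbaaabdadbcb$cdabc  c
    3  aabdadbcb$cdabcaabadba  a
    4  abadbaaabdadbcb$cdabca  a
    5  abcaabadbaaabdadbcb$cd  d
    6  abdadbcb$cdabcaabadbaa  a
    7  adbaaabdadbcb$cdabcaab  b
    8  adbcb$cdabcaabadbaaabd  d
    9  b$cdabcaabadbaaabdadbc  c
   10  baaabdadbcb$cdabcaabad  d
   11  badbaaabdadbcb$cdabcaa  a
   12  bcaabadbaaabdadbcb$cda  a
   13  bcb$cdabcaabadbaaabdad  d
   14  bdadbcb$cdabcaabadbaaa  a
   15  caabadbaaabdadbcb$cdab  b
   16  cb$cdabcaabadbaaabdadb  b
   17  cdabcaabadbaaabdadbcb$  $
   18  dabcaabadbaaabdadbcb$c  c
   19  dadbcb$cdabcaabadbaaab  b
   20  dbaaabdadbcb$cdabcaaba  a
   21  dbcb$cdabcaabadbaaabda  a

bbcaadabdcdaadabb$cbaa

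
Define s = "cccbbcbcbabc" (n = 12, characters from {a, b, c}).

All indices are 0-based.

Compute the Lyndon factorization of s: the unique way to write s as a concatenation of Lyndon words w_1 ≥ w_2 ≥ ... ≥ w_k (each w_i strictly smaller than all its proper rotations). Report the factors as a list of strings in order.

["c", "c", "c", "bbcbc", "b", "abc"]

emit factor 1: 'c' (i=0, period=1)
emit factor 2: 'c' (i=1, period=1)
emit factor 3: 'c' (i=2, period=1)
emit factor 4: 'bbcbc' (i=3, period=5)
emit factor 5: 'b' (i=8, period=1)
emit factor 6: 'abc' (i=9, period=3)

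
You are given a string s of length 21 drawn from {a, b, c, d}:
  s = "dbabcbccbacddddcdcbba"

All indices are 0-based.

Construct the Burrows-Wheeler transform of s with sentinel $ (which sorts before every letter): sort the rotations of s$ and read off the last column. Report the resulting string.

abbbbdccaccdbbda$cdddc

rank  rotation                last
    0  $dbabcbccbacddddcdcbba  a
    1  a$dbabcbccbacddddcdcbb  b
    2  abcbccbacddddcdcbba$db  b
    3  acddddcdcbba$dbabcbccb  b
    4  ba$dbabcbccbacddddcdcb  b
    5  babcbccbacddddcdcbba$d  d
    6  bacddddcdcbba$dbabcbcc  c
    7  bba$dbabcbccbacddddcdc  c
    8  bcbccbacddddcdcbba$dba  a
    9  bccbacddddcdcbba$dbabc  c
   10  cbacddddcdcbba$dbabcbc  c
   11  cbba$dbabcbccbacddddcd  d
   12  cbccbacddddcdcbba$dbab  b
   13  ccbacddddcdcbba$dbabcb  b
   14  cdcbba$dbabcbccbacdddd  d
   15  cddddcdcbba$dbabcbccba  a
   16  dbabcbccbacddddcdcbba$  $
   17  dcbba$dbabcbccbacddddc  c
   18  dcdcbba$dbabcbccbacddd  d
   19  ddcdcbba$dbabcbccbacdd  d
   20  dddcdcbba$dbabcbccbacd  d
   21  ddddcdcbba$dbabcbccbac  c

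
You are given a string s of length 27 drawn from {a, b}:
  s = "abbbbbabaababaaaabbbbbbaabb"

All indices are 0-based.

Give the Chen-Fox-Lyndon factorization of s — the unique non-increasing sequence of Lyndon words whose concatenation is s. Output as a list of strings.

["abbbbb", "ab", "aabab", "aaaabbbbbbaabb"]

emit factor 1: 'abbbbb' (i=0, period=6)
emit factor 2: 'ab' (i=6, period=2)
emit factor 3: 'aabab' (i=8, period=5)
emit factor 4: 'aaaabbbbbbaabb' (i=13, period=14)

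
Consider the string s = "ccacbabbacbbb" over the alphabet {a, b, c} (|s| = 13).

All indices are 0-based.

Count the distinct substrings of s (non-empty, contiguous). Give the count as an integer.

75

rank→(start, suffix):
  0 → (5, 'abbacbbb')
  1 → (2, 'acbabbacbbb')
  2 → (8, 'acbbb')
  3 → (12, 'b')
  4 → (4, 'babbacbbb')
  5 → (7, 'bacbbb')
  6 → (11, 'bb')
  7 → (6, 'bbacbbb')
  8 → (10, 'bbb')
  9 → (1, 'cacbabbacbbb')
  10 → (3, 'cbabbacbbb')
  11 → (9, 'cbbb')
  12 → (0, 'ccacbabbacbbb')

SA = [5, 2, 8, 12, 4, 7, 11, 6, 10, 1, 3, 9, 0]
rank  pair      lcp
   1  s[5:],s[2:]  1  'a'
   2  s[2:],s[8:]  3  'acb'
   3  s[8:],s[12:]  0  ''
   4  s[12:],s[4:]  1  'b'
   5  s[4:],s[7:]  2  'ba'
   6  s[7:],s[11:]  1  'b'
   7  s[11:],s[6:]  2  'bb'
   8  s[6:],s[10:]  2  'bb'
   9  s[10:],s[1:]  0  ''
  10  s[1:],s[3:]  1  'c'
  11  s[3:],s[9:]  2  'cb'
  12  s[9:],s[0:]  1  'c'

n(n+1)/2 = 13·14/2 = 91
Σ LCP = 0 + 1 + 3 + 0 + 1 + 2 + 1 + 2 + 2 + 0 + 1 + 2 + 1 = 16
distinct = 91 − 16 = 75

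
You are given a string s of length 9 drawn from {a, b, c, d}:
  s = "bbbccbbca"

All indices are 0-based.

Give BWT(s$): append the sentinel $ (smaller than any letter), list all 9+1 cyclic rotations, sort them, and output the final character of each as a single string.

rank  rotation    last
    0  $bbbccbbca  a
    1  a$bbbccbbc  c
    2  bbbccbbca$  $
    3  bbca$bbbcc  c
    4  bbccbbca$b  b
    5  bca$bbbccb  b
    6  bccbbca$bb  b
    7  ca$bbbccbb  b
    8  cbbca$bbbc  c
    9  ccbbca$bbb  b

ac$cbbbbcb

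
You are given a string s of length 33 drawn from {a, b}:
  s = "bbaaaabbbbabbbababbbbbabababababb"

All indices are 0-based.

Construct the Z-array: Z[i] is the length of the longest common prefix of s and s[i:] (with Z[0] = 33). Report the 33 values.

Z[0]=33
i=1: i≥r, start 0; Z[1]=1 extend→box=[1,2)
i=2: i≥r, start 0; Z[2]=0
i=3: i≥r, start 0; Z[3]=0
i=4: i≥r, start 0; Z[4]=0
i=5: i≥r, start 0; Z[5]=0
i=6: i≥r, start 0; Z[6]=2 extend→box=[6,8)
i=7: min(r-i=1, Z[1]=1)=1; Z[7]=2 extend→box=[7,9)
i=8: min(r-i=1, Z[1]=1)=1; Z[8]=3 extend→box=[8,11)
i=9: min(r-i=2, Z[1]=1)=1; Z[9]=1
i=10: min(r-i=1, Z[2]=0)=0; Z[10]=0
i=11: i≥r, start 0; Z[11]=2 extend→box=[11,13)
i=12: min(r-i=1, Z[1]=1)=1; Z[12]=3 extend→box=[12,15)
i=13: min(r-i=2, Z[1]=1)=1; Z[13]=1
i=14: min(r-i=1, Z[2]=0)=0; Z[14]=0
i=15: i≥r, start 0; Z[15]=1 extend→box=[15,16)
i=16: i≥r, start 0; Z[16]=0
i=17: i≥r, start 0; Z[17]=2 extend→box=[17,19)
i=18: min(r-i=1, Z[1]=1)=1; Z[18]=2 extend→box=[18,20)
i=19: min(r-i=1, Z[1]=1)=1; Z[19]=2 extend→box=[19,21)
i=20: min(r-i=1, Z[1]=1)=1; Z[20]=3 extend→box=[20,23)
i=21: min(r-i=2, Z[1]=1)=1; Z[21]=1
i=22: min(r-i=1, Z[2]=0)=0; Z[22]=0
i=23: i≥r, start 0; Z[23]=1 extend→box=[23,24)
i=24: i≥r, start 0; Z[24]=0
i=25: i≥r, start 0; Z[25]=1 extend→box=[25,26)
i=26: i≥r, start 0; Z[26]=0
i=27: i≥r, start 0; Z[27]=1 extend→box=[27,28)
i=28: i≥r, start 0; Z[28]=0
i=29: i≥r, start 0; Z[29]=1 extend→box=[29,30)
i=30: i≥r, start 0; Z[30]=0
i=31: i≥r, start 0; Z[31]=2 extend→box=[31,33)
i=32: min(r-i=1, Z[1]=1)=1; Z[32]=1

[33, 1, 0, 0, 0, 0, 2, 2, 3, 1, 0, 2, 3, 1, 0, 1, 0, 2, 2, 2, 3, 1, 0, 1, 0, 1, 0, 1, 0, 1, 0, 2, 1]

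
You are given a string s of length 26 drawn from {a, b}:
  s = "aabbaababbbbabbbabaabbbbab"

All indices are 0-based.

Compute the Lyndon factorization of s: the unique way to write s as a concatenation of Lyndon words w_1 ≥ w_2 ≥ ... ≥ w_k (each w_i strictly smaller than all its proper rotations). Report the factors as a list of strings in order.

emit factor 1: 'aabb' (i=0, period=4)
emit factor 2: 'aababbbbabbbabaabbbbab' (i=4, period=22)

["aabb", "aababbbbabbbabaabbbbab"]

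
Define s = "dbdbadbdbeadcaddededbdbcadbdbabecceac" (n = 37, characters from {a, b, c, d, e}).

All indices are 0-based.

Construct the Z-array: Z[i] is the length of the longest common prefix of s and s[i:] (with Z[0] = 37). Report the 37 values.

[37, 0, 2, 0, 0, 4, 0, 2, 0, 0, 0, 1, 0, 0, 1, 1, 0, 1, 0, 4, 0, 2, 0, 0, 0, 5, 0, 2, 0, 0, 0, 0, 0, 0, 0, 0, 0]

Z[0]=37
i=1: fresh scan; Z[1]=0
i=2: fresh scan; Z[2]=2 grow→box=[2,4)
i=3: min(r-i=1, Z[1]=0)=0; Z[3]=0
i=4: fresh scan; Z[4]=0
i=5: fresh scan; Z[5]=4 grow→box=[5,9)
i=6: min(r-i=3, Z[1]=0)=0; Z[6]=0
i=7: min(r-i=2, Z[2]=2)=2; Z[7]=2
i=8: min(r-i=1, Z[3]=0)=0; Z[8]=0
i=9: fresh scan; Z[9]=0
i=10: fresh scan; Z[10]=0
i=11: fresh scan; Z[11]=1 grow→box=[11,12)
i=12: fresh scan; Z[12]=0
i=13: fresh scan; Z[13]=0
i=14: fresh scan; Z[14]=1 grow→box=[14,15)
i=15: fresh scan; Z[15]=1 grow→box=[15,16)
i=16: fresh scan; Z[16]=0
i=17: fresh scan; Z[17]=1 grow→box=[17,18)
i=18: fresh scan; Z[18]=0
i=19: fresh scan; Z[19]=4 grow→box=[19,23)
i=20: min(r-i=3, Z[1]=0)=0; Z[20]=0
i=21: min(r-i=2, Z[2]=2)=2; Z[21]=2
i=22: min(r-i=1, Z[3]=0)=0; Z[22]=0
i=23: fresh scan; Z[23]=0
i=24: fresh scan; Z[24]=0
i=25: fresh scan; Z[25]=5 grow→box=[25,30)
i=26: min(r-i=4, Z[1]=0)=0; Z[26]=0
i=27: min(r-i=3, Z[2]=2)=2; Z[27]=2
i=28: min(r-i=2, Z[3]=0)=0; Z[28]=0
i=29: min(r-i=1, Z[4]=0)=0; Z[29]=0
i=30: fresh scan; Z[30]=0
i=31: fresh scan; Z[31]=0
i=32: fresh scan; Z[32]=0
i=33: fresh scan; Z[33]=0
i=34: fresh scan; Z[34]=0
i=35: fresh scan; Z[35]=0
i=36: fresh scan; Z[36]=0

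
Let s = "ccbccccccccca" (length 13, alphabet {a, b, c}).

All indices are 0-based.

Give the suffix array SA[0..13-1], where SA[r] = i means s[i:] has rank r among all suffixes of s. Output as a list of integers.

rank | idx | suffix
   0 |  12 | a
   1 |   2 | bccccccccca
   2 |  11 | ca
   3 |   1 | cbccccccccca
   4 |  10 | cca
   5 |   0 | ccbccccccccca
   6 |   9 | ccca
   7 |   8 | cccca
   8 |   7 | ccccca
   9 |   6 | cccccca
  10 |   5 | ccccccca
  11 |   4 | cccccccca
  12 |   3 | ccccccccca

[12, 2, 11, 1, 10, 0, 9, 8, 7, 6, 5, 4, 3]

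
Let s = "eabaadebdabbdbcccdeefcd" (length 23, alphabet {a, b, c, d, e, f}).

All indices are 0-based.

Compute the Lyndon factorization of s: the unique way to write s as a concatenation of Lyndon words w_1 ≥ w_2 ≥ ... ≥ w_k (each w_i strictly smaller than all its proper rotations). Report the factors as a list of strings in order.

["e", "ab", "aadebdabbdbcccdeefcd"]

emit factor 1: 'e' (i=0, period=1)
emit factor 2: 'ab' (i=1, period=2)
emit factor 3: 'aadebdabbdbcccdeefcd' (i=3, period=20)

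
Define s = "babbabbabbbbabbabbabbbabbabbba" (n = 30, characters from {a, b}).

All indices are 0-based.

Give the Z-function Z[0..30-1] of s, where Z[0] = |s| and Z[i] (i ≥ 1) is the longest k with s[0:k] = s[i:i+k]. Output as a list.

[30, 0, 1, 7, 0, 1, 4, 0, 1, 1, 1, 11, 0, 1, 7, 0, 1, 4, 0, 1, 1, 7, 0, 1, 4, 0, 1, 1, 2, 0]

Z[0]=30
i=1: outside box; Z[1]=0
i=2: outside box; Z[2]=1 scan→box=[2,3)
i=3: outside box; Z[3]=7 scan→box=[3,10)
i=4: min(r-i=6, Z[1]=0)=0; Z[4]=0
i=5: min(r-i=5, Z[2]=1)=1; Z[5]=1
i=6: min(r-i=4, Z[3]=7)=4; Z[6]=4
i=7: min(r-i=3, Z[4]=0)=0; Z[7]=0
i=8: min(r-i=2, Z[5]=1)=1; Z[8]=1
i=9: min(r-i=1, Z[6]=4)=1; Z[9]=1
i=10: outside box; Z[10]=1 scan→box=[10,11)
i=11: outside box; Z[11]=11 scan→box=[11,22)
i=12: min(r-i=10, Z[1]=0)=0; Z[12]=0
i=13: min(r-i=9, Z[2]=1)=1; Z[13]=1
i=14: min(r-i=8, Z[3]=7)=7; Z[14]=7
i=15: min(r-i=7, Z[4]=0)=0; Z[15]=0
i=16: min(r-i=6, Z[5]=1)=1; Z[16]=1
i=17: min(r-i=5, Z[6]=4)=4; Z[17]=4
i=18: min(r-i=4, Z[7]=0)=0; Z[18]=0
i=19: min(r-i=3, Z[8]=1)=1; Z[19]=1
i=20: min(r-i=2, Z[9]=1)=1; Z[20]=1
i=21: min(r-i=1, Z[10]=1)=1; Z[21]=7 scan→box=[21,28)
i=22: min(r-i=6, Z[1]=0)=0; Z[22]=0
i=23: min(r-i=5, Z[2]=1)=1; Z[23]=1
i=24: min(r-i=4, Z[3]=7)=4; Z[24]=4
i=25: min(r-i=3, Z[4]=0)=0; Z[25]=0
i=26: min(r-i=2, Z[5]=1)=1; Z[26]=1
i=27: min(r-i=1, Z[6]=4)=1; Z[27]=1
i=28: outside box; Z[28]=2 scan→box=[28,30)
i=29: min(r-i=1, Z[1]=0)=0; Z[29]=0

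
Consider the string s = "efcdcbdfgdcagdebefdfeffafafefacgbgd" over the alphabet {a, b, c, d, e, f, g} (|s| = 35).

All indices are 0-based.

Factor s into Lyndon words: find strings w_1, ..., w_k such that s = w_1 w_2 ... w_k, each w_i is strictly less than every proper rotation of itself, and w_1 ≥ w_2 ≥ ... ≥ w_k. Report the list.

emit factor 1: 'ef' (i=0, period=2)
emit factor 2: 'cd' (i=2, period=2)
emit factor 3: 'c' (i=4, period=1)
emit factor 4: 'bdfgdc' (i=5, period=6)
emit factor 5: 'agdebefdfeff' (i=11, period=12)
emit factor 6: 'afafef' (i=23, period=6)
emit factor 7: 'acgbgd' (i=29, period=6)

["ef", "cd", "c", "bdfgdc", "agdebefdfeff", "afafef", "acgbgd"]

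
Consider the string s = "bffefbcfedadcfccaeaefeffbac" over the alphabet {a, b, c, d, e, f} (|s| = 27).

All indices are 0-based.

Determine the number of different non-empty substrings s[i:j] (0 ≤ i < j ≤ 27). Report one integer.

rank→(start, suffix):
  0 → (25, 'ac')
  1 → (10, 'adcfccaeaefeffbac')
  2 → (16, 'aeaefeffbac')
  3 → (18, 'aefeffbac')
  4 → (24, 'bac')
  5 → (5, 'bcfedadcfccaeaefeffbac')
  6 → (0, 'bffefbcfedadcfccaeaefeffbac')
  7 → (26, 'c')
  8 → (15, 'caeaefeffbac')
  9 → (14, 'ccaeaefeffbac')
  10 → (12, 'cfccaeaefeffbac')
  11 → (6, 'cfedadcfccaeaefeffbac')
  12 → (9, 'dadcfccaeaefeffbac')
  13 → (11, 'dcfccaeaefeffbac')
  14 → (17, 'eaefeffbac')
  15 → (8, 'edadcfccaeaefeffbac')
  16 → (3, 'efbcfedadcfccaeaefeffbac')
  17 → (19, 'efeffbac')
  18 → (21, 'effbac')
  19 → (23, 'fbac')
  20 → (4, 'fbcfedadcfccaeaefeffbac')
  21 → (13, 'fccaeaefeffbac')
  22 → (7, 'fedadcfccaeaefeffbac')
  23 → (2, 'fefbcfedadcfccaeaefeffbac')
  24 → (20, 'feffbac')
  25 → (22, 'ffbac')
  26 → (1, 'ffefbcfedadcfccaeaefeffbac')

SA = [25, 10, 16, 18, 24, 5, 0, 26, 15, 14, 12, 6, 9, 11, 17, 8, 3, 19, 21, 23, 4, 13, 7, 2, 20, 22, 1]
rank  pair      lcp
   1  s[25:],s[10:]  1  'a'
   2  s[10:],s[16:]  1  'a'
   3  s[16:],s[18:]  2  'ae'
   4  s[18:],s[24:]  0  ''
   5  s[24:],s[5:]  1  'b'
   6  s[5:],s[0:]  1  'b'
   7  s[0:],s[26:]  0  ''
   8  s[26:],s[15:]  1  'c'
   9  s[15:],s[14:]  1  'c'
  10  s[14:],s[12:]  1  'c'
  11  s[12:],s[6:]  2  'cf'
  12  s[6:],s[9:]  0  ''
  13  s[9:],s[11:]  1  'd'
  14  s[11:],s[17:]  0  ''
  15  s[17:],s[8:]  1  'e'
  16  s[8:],s[3:]  1  'e'
  17  s[3:],s[19:]  2  'ef'
  18  s[19:],s[21:]  2  'ef'
  19  s[21:],s[23:]  0  ''
  20  s[23:],s[4:]  2  'fb'
  21  s[4:],s[13:]  1  'f'
  22  s[13:],s[7:]  1  'f'
  23  s[7:],s[2:]  2  'fe'
  24  s[2:],s[20:]  3  'fef'
  25  s[20:],s[22:]  1  'f'
  26  s[22:],s[1:]  2  'ff'

n(n+1)/2 = 27·28/2 = 378
Σ LCP = 0 + 1 + 1 + 2 + 0 + 1 + 1 + 0 + 1 + 1 + 1 + 2 + 0 + 1 + 0 + 1 + 1 + 2 + 2 + 0 + 2 + 1 + 1 + 2 + 3 + 1 + 2 = 30
distinct = 378 − 30 = 348

348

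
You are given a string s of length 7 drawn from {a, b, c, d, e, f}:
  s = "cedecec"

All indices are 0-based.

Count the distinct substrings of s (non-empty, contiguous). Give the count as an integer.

rank→(start, suffix):
  0 → (6, 'c')
  1 → (4, 'cec')
  2 → (0, 'cedecec')
  3 → (2, 'decec')
  4 → (5, 'ec')
  5 → (3, 'ecec')
  6 → (1, 'edecec')

SA = [6, 4, 0, 2, 5, 3, 1]
i: (SA[i-1],SA[i]) lcp shared
  1: (6,4) 1 'c'
  2: (4,0) 2 'ce'
  3: (0,2) 0 ''
  4: (2,5) 0 ''
  5: (5,3) 2 'ec'
  6: (3,1) 1 'e'

n(n+1)/2 = 7·8/2 = 28
Σ LCP = 0 + 1 + 2 + 0 + 0 + 2 + 1 = 6
distinct = 28 − 6 = 22

22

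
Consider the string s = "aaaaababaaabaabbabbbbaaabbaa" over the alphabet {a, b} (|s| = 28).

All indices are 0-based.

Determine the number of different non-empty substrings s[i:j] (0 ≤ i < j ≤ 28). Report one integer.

327

rank→(start, suffix):
  0 → (27, 'a')
  1 → (26, 'aa')
  2 → (0, 'aaaaababaaabaabbabbbbaaabbaa')
  3 → (1, 'aaaababaaabaabbabbbbaaabbaa')
  4 → (8, 'aaabaabbabbbbaaabbaa')
  5 → (2, 'aaababaaabaabbabbbbaaabbaa')
  6 → (21, 'aaabbaa')
  7 → (9, 'aabaabbabbbbaaabbaa')
  8 → (3, 'aababaaabaabbabbbbaaabbaa')
  9 → (22, 'aabbaa')
  10 → (12, 'aabbabbbbaaabbaa')
  11 → (6, 'abaaabaabbabbbbaaabbaa')
  12 → (10, 'abaabbabbbbaaabbaa')
  13 → (4, 'ababaaabaabbabbbbaaabbaa')
  14 → (23, 'abbaa')
  15 → (13, 'abbabbbbaaabbaa')
  16 → (16, 'abbbbaaabbaa')
  17 → (25, 'baa')
  18 → (7, 'baaabaabbabbbbaaabbaa')
  19 → (20, 'baaabbaa')
  20 → (11, 'baabbabbbbaaabbaa')
  21 → (5, 'babaaabaabbabbbbaaabbaa')
  22 → (15, 'babbbbaaabbaa')
  23 → (24, 'bbaa')
  24 → (19, 'bbaaabbaa')
  25 → (14, 'bbabbbbaaabbaa')
  26 → (18, 'bbbaaabbaa')
  27 → (17, 'bbbbaaabbaa')

SA = [27, 26, 0, 1, 8, 2, 21, 9, 3, 22, 12, 6, 10, 4, 23, 13, 16, 25, 7, 20, 11, 5, 15, 24, 19, 14, 18, 17]
i: (SA[i-1],SA[i]) lcp shared
  1: (27,26) 1 'a'
  2: (26,0) 2 'aa'
  3: (0,1) 4 'aaaa'
  4: (1,8) 3 'aaa'
  5: (8,2) 5 'aaaba'
  6: (2,21) 4 'aaab'
  7: (21,9) 2 'aa'
  8: (9,3) 4 'aaba'
  9: (3,22) 3 'aab'
  10: (22,12) 5 'aabba'
  11: (12,6) 1 'a'
  12: (6,10) 4 'abaa'
  13: (10,4) 3 'aba'
  14: (4,23) 2 'ab'
  15: (23,13) 4 'abba'
  16: (13,16) 3 'abb'
  17: (16,25) 0 ''
  18: (25,7) 3 'baa'
  19: (7,20) 5 'baaab'
  20: (20,11) 3 'baa'
  21: (11,5) 2 'ba'
  22: (5,15) 3 'bab'
  23: (15,24) 1 'b'
  24: (24,19) 4 'bbaa'
  25: (19,14) 3 'bba'
  26: (14,18) 2 'bb'
  27: (18,17) 3 'bbb'

n(n+1)/2 = 28·29/2 = 406
Σ LCP = 0 + 1 + 2 + 4 + 3 + 5 + 4 + 2 + 4 + 3 + 5 + 1 + 4 + 3 + 2 + 4 + 3 + 0 + 3 + 5 + 3 + 2 + 3 + 1 + 4 + 3 + 2 + 3 = 79
distinct = 406 − 79 = 327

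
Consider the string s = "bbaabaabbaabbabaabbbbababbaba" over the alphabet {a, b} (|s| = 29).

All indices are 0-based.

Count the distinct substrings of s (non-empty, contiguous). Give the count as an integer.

sorted suffixes:
  #0 SA[0]=28  'a'
  #1 SA[1]=2  'aabaabbaabbabaabbbbababbaba'
  #2 SA[2]=5  'aabbaabbabaabbbbababbaba'
  #3 SA[3]=9  'aabbabaabbbbababbaba'
  #4 SA[4]=15  'aabbbbababbaba'
  #5 SA[5]=26  'aba'
  #6 SA[6]=3  'abaabbaabbabaabbbbababbaba'
  #7 SA[7]=13  'abaabbbbababbaba'
  #8 SA[8]=21  'ababbaba'
  #9 SA[9]=6  'abbaabbabaabbbbababbaba'
  #10 SA[10]=23  'abbaba'
  #11 SA[11]=10  'abbabaabbbbababbaba'
  #12 SA[12]=16  'abbbbababbaba'
  #13 SA[13]=27  'ba'
  #14 SA[14]=1  'baabaabbaabbabaabbbbababbaba'
  #15 SA[15]=4  'baabbaabbabaabbbbababbaba'
  #16 SA[16]=8  'baabbabaabbbbababbaba'
  #17 SA[17]=14  'baabbbbababbaba'
  #18 SA[18]=25  'baba'
  #19 SA[19]=12  'babaabbbbababbaba'
  #20 SA[20]=20  'bababbaba'
  #21 SA[21]=22  'babbaba'
  #22 SA[22]=0  'bbaabaabbaabbabaabbbbababbaba'
  #23 SA[23]=7  'bbaabbabaabbbbababbaba'
  #24 SA[24]=24  'bbaba'
  #25 SA[25]=11  'bbabaabbbbababbaba'
  #26 SA[26]=19  'bbababbaba'
  #27 SA[27]=18  'bbbababbaba'
  #28 SA[28]=17  'bbbbababbaba'

SA = [28, 2, 5, 9, 15, 26, 3, 13, 21, 6, 23, 10, 16, 27, 1, 4, 8, 14, 25, 12, 20, 22, 0, 7, 24, 11, 19, 18, 17]
i: (SA[i-1],SA[i]) lcp shared
  1: (28,2) 1 'a'
  2: (2,5) 3 'aab'
  3: (5,9) 5 'aabba'
  4: (9,15) 4 'aabb'
  5: (15,26) 1 'a'
  6: (26,3) 3 'aba'
  7: (3,13) 6 'abaabb'
  8: (13,21) 3 'aba'
  9: (21,6) 2 'ab'
  10: (6,23) 4 'abba'
  11: (23,10) 6 'abbaba'
  12: (10,16) 3 'abb'
  13: (16,27) 0 ''
  14: (27,1) 2 'ba'
  15: (1,4) 4 'baab'
  16: (4,8) 6 'baabba'
  17: (8,14) 5 'baabb'
  18: (14,25) 2 'ba'
  19: (25,12) 4 'baba'
  20: (12,20) 4 'baba'
  21: (20,22) 3 'bab'
  22: (22,0) 1 'b'
  23: (0,7) 5 'bbaab'
  24: (7,24) 3 'bba'
  25: (24,11) 5 'bbaba'
  26: (11,19) 5 'bbaba'
  27: (19,18) 2 'bb'
  28: (18,17) 3 'bbb'

n(n+1)/2 = 29·30/2 = 435
Σ LCP = 0 + 1 + 3 + 5 + 4 + 1 + 3 + 6 + 3 + 2 + 4 + 6 + 3 + 0 + 2 + 4 + 6 + 5 + 2 + 4 + 4 + 3 + 1 + 5 + 3 + 5 + 5 + 2 + 3 = 95
distinct = 435 − 95 = 340

340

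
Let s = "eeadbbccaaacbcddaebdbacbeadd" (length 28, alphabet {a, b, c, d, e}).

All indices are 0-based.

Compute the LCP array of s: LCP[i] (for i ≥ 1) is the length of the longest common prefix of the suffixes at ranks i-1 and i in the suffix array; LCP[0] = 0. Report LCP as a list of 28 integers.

[0, 2, 1, 3, 1, 2, 1, 0, 1, 1, 2, 1, 1, 0, 1, 2, 1, 1, 0, 1, 1, 2, 1, 2, 0, 3, 1, 1]

rank→(start, suffix):
  0 → (8, 'aaacbcddaebdbacbeadd')
  1 → (9, 'aacbcddaebdbacbeadd')
  2 → (10, 'acbcddaebdbacbeadd')
  3 → (21, 'acbeadd')
  4 → (2, 'adbbccaaacbcddaebdbacbeadd')
  5 → (25, 'add')
  6 → (16, 'aebdbacbeadd')
  7 → (20, 'bacbeadd')
  8 → (4, 'bbccaaacbcddaebdbacbeadd')
  9 → (5, 'bccaaacbcddaebdbacbeadd')
  10 → (12, 'bcddaebdbacbeadd')
  11 → (18, 'bdbacbeadd')
  12 → (23, 'beadd')
  13 → (7, 'caaacbcddaebdbacbeadd')
  14 → (11, 'cbcddaebdbacbeadd')
  15 → (22, 'cbeadd')
  16 → (6, 'ccaaacbcddaebdbacbeadd')
  17 → (13, 'cddaebdbacbeadd')
  18 → (27, 'd')
  19 → (15, 'daebdbacbeadd')
  20 → (19, 'dbacbeadd')
  21 → (3, 'dbbccaaacbcddaebdbacbeadd')
  22 → (26, 'dd')
  23 → (14, 'ddaebdbacbeadd')
  24 → (1, 'eadbbccaaacbcddaebdbacbeadd')
  25 → (24, 'eadd')
  26 → (17, 'ebdbacbeadd')
  27 → (0, 'eeadbbccaaacbcddaebdbacbeadd')

SA = [8, 9, 10, 21, 2, 25, 16, 20, 4, 5, 12, 18, 23, 7, 11, 22, 6, 13, 27, 15, 19, 3, 26, 14, 1, 24, 17, 0]
i: (SA[i-1],SA[i]) lcp shared
  1: (8,9) 2 'aa'
  2: (9,10) 1 'a'
  3: (10,21) 3 'acb'
  4: (21,2) 1 'a'
  5: (2,25) 2 'ad'
  6: (25,16) 1 'a'
  7: (16,20) 0 ''
  8: (20,4) 1 'b'
  9: (4,5) 1 'b'
  10: (5,12) 2 'bc'
  11: (12,18) 1 'b'
  12: (18,23) 1 'b'
  13: (23,7) 0 ''
  14: (7,11) 1 'c'
  15: (11,22) 2 'cb'
  16: (22,6) 1 'c'
  17: (6,13) 1 'c'
  18: (13,27) 0 ''
  19: (27,15) 1 'd'
  20: (15,19) 1 'd'
  21: (19,3) 2 'db'
  22: (3,26) 1 'd'
  23: (26,14) 2 'dd'
  24: (14,1) 0 ''
  25: (1,24) 3 'ead'
  26: (24,17) 1 'e'
  27: (17,0) 1 'e'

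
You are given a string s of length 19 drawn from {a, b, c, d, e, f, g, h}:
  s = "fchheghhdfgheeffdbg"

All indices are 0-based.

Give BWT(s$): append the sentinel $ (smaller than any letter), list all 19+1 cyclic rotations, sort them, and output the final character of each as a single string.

gdffhheh$fedbfehghgc

rank  rotation              last
    0  $fchheghhdfgheeffdbg  g
    1  bg$fchheghhdfgheeffd  d
    2  chheghhdfgheeffdbg$f  f
    3  dbg$fchheghhdfgheeff  f
    4  dfgheeffdbg$fchheghh  h
    5  eeffdbg$fchheghhdfgh  h
    6  effdbg$fchheghhdfghe  e
    7  eghhdfgheeffdbg$fchh  h
    8  fchheghhdfgheeffdbg$  $
    9  fdbg$fchheghhdfgheef  f
   10  ffdbg$fchheghhdfghee  e
   11  fgheeffdbg$fchheghhd  d
   12  g$fchheghhdfgheeffdb  b
   13  gheeffdbg$fchheghhdf  f
   14  ghhdfgheeffdbg$fchhe  e
   15  hdfgheeffdbg$fchhegh  h
   16  heeffdbg$fchheghhdfg  g
   17  heghhdfgheeffdbg$fch  h
   18  hhdfgheeffdbg$fchheg  g
   19  hheghhdfgheeffdbg$fc  c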